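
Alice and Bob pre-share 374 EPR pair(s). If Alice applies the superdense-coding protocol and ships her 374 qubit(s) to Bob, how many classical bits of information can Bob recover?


Superdense coding allows 2 classical bits per shared entangled pair.
374 pair(s) -> 2 * 374 = 748 classical bits

748


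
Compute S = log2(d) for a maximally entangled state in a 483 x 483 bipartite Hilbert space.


For a maximally entangled state in d x d:
S = log2(d) = log2(483)
= 8.9159

8.9159


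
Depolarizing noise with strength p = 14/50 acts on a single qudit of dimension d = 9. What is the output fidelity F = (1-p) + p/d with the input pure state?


F = (1-p) + p/d
= (1 - 0.2800) + 0.2800/9
= 0.7200 + 0.0311
= 0.7511

0.7511


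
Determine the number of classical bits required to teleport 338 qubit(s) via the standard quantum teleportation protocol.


Quantum teleportation requires 2 classical bits per qubit teleported.
338 qubit(s) -> 2 * 338 = 676 classical bits

676


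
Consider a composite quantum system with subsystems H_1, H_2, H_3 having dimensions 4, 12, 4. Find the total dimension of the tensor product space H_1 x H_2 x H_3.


dim(H_1 x H_2 x H_3) = 4 * 12 * 4
= 48 * 4
= 192

192


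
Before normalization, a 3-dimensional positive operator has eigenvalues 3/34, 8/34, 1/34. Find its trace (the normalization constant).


tr(M) = sum of eigenvalues
= 3/34 + 8/34 + 1/34
= 12/34
= 0.3529

0.3529


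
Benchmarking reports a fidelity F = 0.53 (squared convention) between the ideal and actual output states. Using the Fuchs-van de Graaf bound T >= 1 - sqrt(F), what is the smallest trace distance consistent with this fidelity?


Fuchs-van de Graaf (squared-fidelity convention): 1 - sqrt(F) <= T <= sqrt(1 - F).
Lower bound: T >= 1 - sqrt(F)
sqrt(F) = sqrt(0.53) = 0.7280
T >= 1 - 0.7280
T >= 0.2720

0.2720


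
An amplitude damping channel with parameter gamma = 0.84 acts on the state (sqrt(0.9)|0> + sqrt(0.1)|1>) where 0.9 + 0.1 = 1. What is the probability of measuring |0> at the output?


For amplitude damping with parameter gamma on state sqrt(a)|0> + sqrt(b)|1>:
alpha^2 = 0.9, beta^2 = 0.1
P(|0>) = alpha^2 + gamma * beta^2
= 0.9 + 0.84 * 0.1
= 0.9 + 0.0840
= 0.9840

0.9840


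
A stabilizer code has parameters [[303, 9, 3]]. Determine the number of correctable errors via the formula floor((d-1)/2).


Code parameters: [[303, 9, 3]], distance d = 3.
Number of correctable errors = floor((d-1)/2)
= floor((3 - 1)/2)
= floor(2/2)
= 1

1


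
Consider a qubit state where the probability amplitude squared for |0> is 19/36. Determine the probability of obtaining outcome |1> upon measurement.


|alpha|^2 = 19/36 = 0.5278
|beta|^2 = 1 - 19/36 = 17/36 = 0.4722
P(|1>) = |beta|^2 = 0.4722

0.4722


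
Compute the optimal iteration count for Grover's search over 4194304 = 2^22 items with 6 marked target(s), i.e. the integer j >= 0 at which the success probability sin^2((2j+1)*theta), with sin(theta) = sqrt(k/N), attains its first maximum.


After j Grover iterations the success probability is P(j) = sin^2((2j+1)*theta), where sin(theta) = sqrt(k/N).
N = 2^22 = 4194304, k = 6
sin(theta) = sqrt(k/N) = 0.001196039913
theta = arcsin(sqrt(k/N)) = 0.001196040199 rad
P(j) reaches its first maximum when (2j+1)*theta is as close as possible to pi/2, i.e. j = round(pi/(4*theta) - 1/2).
pi/(4*theta) - 1/2 = 656.1654
(For comparison, the common estimate pi/4 * sqrt(N/k) = 656.6655; the exact maximiser is used here.)
Optimal iterations = 656

656


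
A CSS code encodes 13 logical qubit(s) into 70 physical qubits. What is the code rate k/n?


Code rate R = k/n
= 13/70
= 0.1857

0.1857


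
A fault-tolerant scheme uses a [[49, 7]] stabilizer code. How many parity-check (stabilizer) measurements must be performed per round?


For an [[n,k]] stabilizer code:
Number of stabilizer generators = n - k
= 49 - 7
= 42

42


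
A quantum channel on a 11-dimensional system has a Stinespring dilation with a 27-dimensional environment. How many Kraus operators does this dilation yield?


Tracing out the environment in an orthonormal basis {|i>_E} gives Kraus operators K_i = <i|_E U |0>_E.
Number of Kraus operators = dim(H_env) = d_env
= 27

27


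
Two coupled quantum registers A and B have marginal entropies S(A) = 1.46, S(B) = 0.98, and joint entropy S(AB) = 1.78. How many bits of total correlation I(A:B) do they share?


I(A:B) = S(A) + S(B) - S(AB)
= 1.46 + 0.98 - 1.78
= 0.6600

0.6600


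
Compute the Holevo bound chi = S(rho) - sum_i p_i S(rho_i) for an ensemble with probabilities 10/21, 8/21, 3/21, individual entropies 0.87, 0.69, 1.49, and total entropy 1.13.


chi = S(rho) - sum_i p_i * S(rho_i)
Weighted entropy = 10/21 * 0.87 + 8/21 * 0.69 + 3/21 * 1.49
= 0.8900
chi = 1.13 - 0.8900
= 0.2400

0.2400


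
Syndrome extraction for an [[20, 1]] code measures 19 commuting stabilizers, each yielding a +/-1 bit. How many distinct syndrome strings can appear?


Each stabilizer generator gives a binary (+1 or -1) measurement outcome.
With 19 independent generators:
Total syndromes = 2^19
= 524288

524288


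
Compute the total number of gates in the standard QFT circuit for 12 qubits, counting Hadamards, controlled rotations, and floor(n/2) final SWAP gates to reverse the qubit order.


Hadamard gates: 12
Controlled rotations: n*(n-1)/2 = 12*11/2 = 66
SWAP gates: floor(n/2) = floor(12/2) = 6
Total = 12 + 66 + 6
= 84

84


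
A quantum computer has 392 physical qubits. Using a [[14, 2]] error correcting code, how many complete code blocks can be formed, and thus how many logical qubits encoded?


Each code block uses 14 physical qubits for 2 logical qubit(s).
Number of complete blocks = floor(392 / 14) = 28
Logical qubits = 28 * 2
= 56

56


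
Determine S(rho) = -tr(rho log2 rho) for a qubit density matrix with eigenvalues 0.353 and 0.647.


S = -p*log2(p) - (1-p)*log2(1-p)
p = 0.3530, 1-p = 0.6470
= -0.3530 * log2(0.3530) - 0.6470 * log2(0.6470)
= -(-0.5303) - (-0.4064)
= 0.9367

0.9367


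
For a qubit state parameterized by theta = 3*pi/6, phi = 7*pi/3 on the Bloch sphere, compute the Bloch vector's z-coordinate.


theta = 1.5708, phi = 7.3304
r_z = cos(theta) = 0.0000

0.0000


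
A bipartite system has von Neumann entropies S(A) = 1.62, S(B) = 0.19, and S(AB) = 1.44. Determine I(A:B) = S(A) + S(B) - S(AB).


I(A:B) = S(A) + S(B) - S(AB)
= 1.62 + 0.19 - 1.44
= 0.3700

0.3700


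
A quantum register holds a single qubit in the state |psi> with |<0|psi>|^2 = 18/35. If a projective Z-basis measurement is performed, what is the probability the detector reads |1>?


|alpha|^2 = 18/35 = 0.5143
|beta|^2 = 1 - 18/35 = 17/35 = 0.4857
P(|1>) = |beta|^2 = 0.4857

0.4857


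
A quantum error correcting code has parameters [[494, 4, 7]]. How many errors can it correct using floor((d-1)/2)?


Code parameters: [[494, 4, 7]], distance d = 7.
Number of correctable errors = floor((d-1)/2)
= floor((7 - 1)/2)
= floor(6/2)
= 3

3


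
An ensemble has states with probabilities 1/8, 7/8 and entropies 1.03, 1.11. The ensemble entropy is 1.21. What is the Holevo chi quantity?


chi = S(rho) - sum_i p_i * S(rho_i)
Weighted entropy = 1/8 * 1.03 + 7/8 * 1.11
= 1.1000
chi = 1.21 - 1.1000
= 0.1100

0.1100


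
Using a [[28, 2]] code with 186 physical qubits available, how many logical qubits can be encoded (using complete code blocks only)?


Each code block uses 28 physical qubits for 2 logical qubit(s).
Number of complete blocks = floor(186 / 28) = 6
Logical qubits = 6 * 2
= 12

12


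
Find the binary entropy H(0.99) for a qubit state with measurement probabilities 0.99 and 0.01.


S = -p*log2(p) - (1-p)*log2(1-p)
p = 0.9900, 1-p = 0.0100
= -0.9900 * log2(0.9900) - 0.0100 * log2(0.0100)
= -(-0.0144) - (-0.0664)
= 0.0808

0.0808


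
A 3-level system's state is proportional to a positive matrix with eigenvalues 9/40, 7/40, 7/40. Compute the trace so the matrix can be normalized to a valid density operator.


tr(M) = sum of eigenvalues
= 9/40 + 7/40 + 7/40
= 23/40
= 0.5750

0.5750


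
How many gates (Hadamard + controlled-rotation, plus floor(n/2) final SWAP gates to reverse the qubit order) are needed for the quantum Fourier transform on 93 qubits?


Hadamard gates: 93
Controlled rotations: n*(n-1)/2 = 93*92/2 = 4278
SWAP gates: floor(n/2) = floor(93/2) = 46
Total = 93 + 4278 + 46
= 4417

4417


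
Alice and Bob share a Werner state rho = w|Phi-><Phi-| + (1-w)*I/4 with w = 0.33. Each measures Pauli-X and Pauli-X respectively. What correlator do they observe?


|Phi-> = (|00> - |11>)/sqrt(2)
For the pure Bell state, <X_A X_B> = -1 (Bell-state Pauli correlator).
The maximally-mixed part I/4 has tr(I/4 * P tensor P) = 0 for any traceless Pauli P.
So <X_A X_B>_rho = w * (-1) + (1 - w) * 0
= 0.33 * (-1)
= -0.3300

-0.3300


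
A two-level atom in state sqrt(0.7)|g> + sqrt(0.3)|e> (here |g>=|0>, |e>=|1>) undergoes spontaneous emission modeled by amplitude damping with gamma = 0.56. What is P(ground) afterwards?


For amplitude damping with parameter gamma on state sqrt(a)|0> + sqrt(b)|1>:
alpha^2 = 0.7, beta^2 = 0.3
P(|0>) = alpha^2 + gamma * beta^2
= 0.7 + 0.56 * 0.3
= 0.7 + 0.1680
= 0.8680

0.8680


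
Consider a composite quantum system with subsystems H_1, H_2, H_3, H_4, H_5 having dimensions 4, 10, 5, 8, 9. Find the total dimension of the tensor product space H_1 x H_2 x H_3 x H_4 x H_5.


dim(H_1 x H_2 x H_3 x H_4 x H_5) = 4 * 10 * 5 * 8 * 9
= 40 * 5 * 8 * 9
= 200 * 8 * 9
= 1600 * 9
= 14400

14400


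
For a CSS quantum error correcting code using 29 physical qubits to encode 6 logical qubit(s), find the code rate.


Code rate R = k/n
= 6/29
= 0.2069

0.2069


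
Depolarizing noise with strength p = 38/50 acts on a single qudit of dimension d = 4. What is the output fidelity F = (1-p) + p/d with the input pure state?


F = (1-p) + p/d
= (1 - 0.7600) + 0.7600/4
= 0.2400 + 0.1900
= 0.4300

0.4300


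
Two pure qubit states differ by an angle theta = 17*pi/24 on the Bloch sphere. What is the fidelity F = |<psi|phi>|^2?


For states separated by angle theta on Bloch sphere:
F = cos^2(theta/2)
theta = 17*pi/24 = 2.2253
theta/2 = 1.1126
cos(theta/2) = 0.4423
F = 0.1956

0.1956


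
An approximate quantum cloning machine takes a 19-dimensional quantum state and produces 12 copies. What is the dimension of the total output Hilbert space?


Output space = H^(tensor 12) where dim(H) = 19
dim = 19^12
= 361 (after 2 factors)
= 6859 (after 3 factors)
= 130321 (after 4 factors)
= 2476099 (after 5 factors)
= 47045881 (after 6 factors)
= 893871739 (after 7 factors)
= 16983563041 (after 8 factors)
= 322687697779 (after 9 factors)
= 6131066257801 (after 10 factors)
= 116490258898219 (after 11 factors)
= 2213314919066161 (after 12 factors)
= 2213314919066161

2213314919066161


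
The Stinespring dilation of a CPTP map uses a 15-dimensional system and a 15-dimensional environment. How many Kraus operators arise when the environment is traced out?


Tracing out the environment in an orthonormal basis {|i>_E} gives Kraus operators K_i = <i|_E U |0>_E.
Number of Kraus operators = dim(H_env) = d_env
= 15

15


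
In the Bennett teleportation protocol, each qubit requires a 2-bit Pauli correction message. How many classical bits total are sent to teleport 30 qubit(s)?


Quantum teleportation requires 2 classical bits per qubit teleported.
30 qubit(s) -> 2 * 30 = 60 classical bits

60


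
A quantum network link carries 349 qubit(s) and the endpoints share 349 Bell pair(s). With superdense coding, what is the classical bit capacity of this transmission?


Superdense coding allows 2 classical bits per shared entangled pair.
349 pair(s) -> 2 * 349 = 698 classical bits

698


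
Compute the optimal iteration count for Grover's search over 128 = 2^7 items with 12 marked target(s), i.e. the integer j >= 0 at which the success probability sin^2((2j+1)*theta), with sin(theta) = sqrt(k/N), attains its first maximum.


After j Grover iterations the success probability is P(j) = sin^2((2j+1)*theta), where sin(theta) = sqrt(k/N).
N = 2^7 = 128, k = 12
sin(theta) = sqrt(k/N) = 0.3061862178
theta = arcsin(sqrt(k/N)) = 0.3111842443 rad
P(j) reaches its first maximum when (2j+1)*theta is as close as possible to pi/2, i.e. j = round(pi/(4*theta) - 1/2).
pi/(4*theta) - 1/2 = 2.0239
(For comparison, the common estimate pi/4 * sqrt(N/k) = 2.5651; the exact maximiser is used here.)
Optimal iterations = 2

2


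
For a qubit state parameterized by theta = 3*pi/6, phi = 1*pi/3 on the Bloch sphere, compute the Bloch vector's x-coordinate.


theta = 1.5708, phi = 1.0472
r_x = sin(theta)*cos(phi) = 1.0000 * 0.5000
r_x = 0.5000

0.5000


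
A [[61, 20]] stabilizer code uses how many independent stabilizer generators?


For an [[n,k]] stabilizer code:
Number of stabilizer generators = n - k
= 61 - 20
= 41

41


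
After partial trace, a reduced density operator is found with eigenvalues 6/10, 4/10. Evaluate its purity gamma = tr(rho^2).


tr(rho^2) = sum of eigenvalues squared
= (6/10)^2 + (4/10)^2
= (36 + 16) / 100
= 52/100
= 0.5200

0.5200


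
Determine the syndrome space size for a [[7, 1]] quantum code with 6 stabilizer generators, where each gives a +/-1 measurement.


Each stabilizer generator gives a binary (+1 or -1) measurement outcome.
With 6 independent generators:
Total syndromes = 2^6
= 64

64


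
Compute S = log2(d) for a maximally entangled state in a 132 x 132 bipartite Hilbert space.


For a maximally entangled state in d x d:
S = log2(d) = log2(132)
= 7.0444

7.0444


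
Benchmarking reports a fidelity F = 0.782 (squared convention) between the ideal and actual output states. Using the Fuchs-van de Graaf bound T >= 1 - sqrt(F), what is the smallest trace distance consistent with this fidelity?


Fuchs-van de Graaf (squared-fidelity convention): 1 - sqrt(F) <= T <= sqrt(1 - F).
Lower bound: T >= 1 - sqrt(F)
sqrt(F) = sqrt(0.782) = 0.8843
T >= 1 - 0.8843
T >= 0.1157

0.1157


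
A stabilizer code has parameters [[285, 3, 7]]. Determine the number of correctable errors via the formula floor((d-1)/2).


Code parameters: [[285, 3, 7]], distance d = 7.
Number of correctable errors = floor((d-1)/2)
= floor((7 - 1)/2)
= floor(6/2)
= 3

3


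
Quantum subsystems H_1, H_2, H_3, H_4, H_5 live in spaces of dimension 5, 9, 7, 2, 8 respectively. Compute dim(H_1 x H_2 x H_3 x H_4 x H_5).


dim(H_1 x H_2 x H_3 x H_4 x H_5) = 5 * 9 * 7 * 2 * 8
= 45 * 7 * 2 * 8
= 315 * 2 * 8
= 630 * 8
= 5040

5040


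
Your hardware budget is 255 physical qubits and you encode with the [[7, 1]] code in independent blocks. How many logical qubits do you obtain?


Each code block uses 7 physical qubits for 1 logical qubit(s).
Number of complete blocks = floor(255 / 7) = 36
Logical qubits = 36 * 1
= 36

36


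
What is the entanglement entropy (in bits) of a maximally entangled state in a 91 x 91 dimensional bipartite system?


For a maximally entangled state in d x d:
S = log2(d) = log2(91)
= 6.5078

6.5078


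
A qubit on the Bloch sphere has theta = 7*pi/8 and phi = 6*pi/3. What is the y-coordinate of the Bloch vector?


theta = 2.7489, phi = 6.2832
r_y = sin(theta)*sin(phi) = 0.3827 * 0.0000
r_y = 0.0000

0.0000


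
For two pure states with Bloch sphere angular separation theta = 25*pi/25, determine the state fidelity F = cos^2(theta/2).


For states separated by angle theta on Bloch sphere:
F = cos^2(theta/2)
theta = 25*pi/25 = 3.1416
theta/2 = 1.5708
cos(theta/2) = 0.0000
F = 0.0000

0.0000


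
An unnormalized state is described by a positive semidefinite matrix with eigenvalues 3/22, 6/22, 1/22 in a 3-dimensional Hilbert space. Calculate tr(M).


tr(M) = sum of eigenvalues
= 3/22 + 6/22 + 1/22
= 10/22
= 0.4545

0.4545


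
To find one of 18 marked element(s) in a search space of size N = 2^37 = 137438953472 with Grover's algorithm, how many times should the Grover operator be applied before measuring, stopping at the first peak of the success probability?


After j Grover iterations the success probability is P(j) = sin^2((2j+1)*theta), where sin(theta) = sqrt(k/N).
N = 2^37 = 137438953472, k = 18
sin(theta) = sqrt(k/N) = 1.14440918e-05
theta = arcsin(sqrt(k/N)) = 1.14440918e-05 rad
P(j) reaches its first maximum when (2j+1)*theta is as close as possible to pi/2, i.e. j = round(pi/(4*theta) - 1/2).
pi/(4*theta) - 1/2 = 68628.6387
(For comparison, the common estimate pi/4 * sqrt(N/k) = 68629.1387; the exact maximiser is used here.)
Optimal iterations = 68629

68629


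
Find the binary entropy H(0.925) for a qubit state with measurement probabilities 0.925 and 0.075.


S = -p*log2(p) - (1-p)*log2(1-p)
p = 0.9250, 1-p = 0.0750
= -0.9250 * log2(0.9250) - 0.0750 * log2(0.0750)
= -(-0.1040) - (-0.2803)
= 0.3843

0.3843


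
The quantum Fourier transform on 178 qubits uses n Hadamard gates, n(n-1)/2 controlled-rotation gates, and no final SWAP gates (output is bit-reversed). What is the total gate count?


Hadamard gates: 178
Controlled rotations: n*(n-1)/2 = 178*177/2 = 15753
SWAP gates: 0 (omitted)
Total = 178 + 15753
= 15931

15931


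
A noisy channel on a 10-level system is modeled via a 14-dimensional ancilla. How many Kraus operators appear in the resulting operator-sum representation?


Tracing out the environment in an orthonormal basis {|i>_E} gives Kraus operators K_i = <i|_E U |0>_E.
Number of Kraus operators = dim(H_env) = d_env
= 14

14


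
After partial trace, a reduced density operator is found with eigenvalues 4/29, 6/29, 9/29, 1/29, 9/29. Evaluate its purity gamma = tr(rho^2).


tr(rho^2) = sum of eigenvalues squared
= (4/29)^2 + (6/29)^2 + (9/29)^2 + (1/29)^2 + (9/29)^2
= (16 + 36 + 81 + 1 + 81) / 841
= 215/841
= 0.2556

0.2556


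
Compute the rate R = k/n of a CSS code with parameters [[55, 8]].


Code rate R = k/n
= 8/55
= 0.1455

0.1455


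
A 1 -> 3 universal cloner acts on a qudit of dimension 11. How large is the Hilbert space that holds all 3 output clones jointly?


Output space = H^(tensor 3) where dim(H) = 11
dim = 11^3
= 121 (after 2 factors)
= 1331 (after 3 factors)
= 1331

1331


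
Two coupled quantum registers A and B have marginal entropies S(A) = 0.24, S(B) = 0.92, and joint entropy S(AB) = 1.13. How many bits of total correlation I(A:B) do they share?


I(A:B) = S(A) + S(B) - S(AB)
= 0.24 + 0.92 - 1.13
= 0.0300

0.0300


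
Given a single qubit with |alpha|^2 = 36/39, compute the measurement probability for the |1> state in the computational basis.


|alpha|^2 = 36/39 = 0.9231
|beta|^2 = 1 - 36/39 = 3/39 = 0.0769
P(|1>) = |beta|^2 = 0.0769

0.0769


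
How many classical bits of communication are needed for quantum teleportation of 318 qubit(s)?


Quantum teleportation requires 2 classical bits per qubit teleported.
318 qubit(s) -> 2 * 318 = 636 classical bits

636


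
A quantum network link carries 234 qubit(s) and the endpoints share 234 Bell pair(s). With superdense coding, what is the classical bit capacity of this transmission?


Superdense coding allows 2 classical bits per shared entangled pair.
234 pair(s) -> 2 * 234 = 468 classical bits

468


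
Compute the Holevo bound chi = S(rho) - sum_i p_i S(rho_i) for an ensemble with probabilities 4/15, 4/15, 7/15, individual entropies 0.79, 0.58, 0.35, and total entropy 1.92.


chi = S(rho) - sum_i p_i * S(rho_i)
Weighted entropy = 4/15 * 0.79 + 4/15 * 0.58 + 7/15 * 0.35
= 0.5287
chi = 1.92 - 0.5287
= 1.3913

1.3913


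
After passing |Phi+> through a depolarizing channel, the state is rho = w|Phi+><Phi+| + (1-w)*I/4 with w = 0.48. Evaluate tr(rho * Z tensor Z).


|Phi+> = (|00> + |11>)/sqrt(2)
For the pure Bell state, <Z_A Z_B> = +1 (Bell-state Pauli correlator).
The maximally-mixed part I/4 has tr(I/4 * P tensor P) = 0 for any traceless Pauli P.
So <Z_A Z_B>_rho = w * (+1) + (1 - w) * 0
= 0.48 * (+1)
= 0.4800

0.4800


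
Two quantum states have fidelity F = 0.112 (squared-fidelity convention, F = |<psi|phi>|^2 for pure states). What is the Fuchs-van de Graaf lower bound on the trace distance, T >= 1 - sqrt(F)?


Fuchs-van de Graaf (squared-fidelity convention): 1 - sqrt(F) <= T <= sqrt(1 - F).
Lower bound: T >= 1 - sqrt(F)
sqrt(F) = sqrt(0.112) = 0.3347
T >= 1 - 0.3347
T >= 0.6653

0.6653


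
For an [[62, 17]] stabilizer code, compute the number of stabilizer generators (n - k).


For an [[n,k]] stabilizer code:
Number of stabilizer generators = n - k
= 62 - 17
= 45

45


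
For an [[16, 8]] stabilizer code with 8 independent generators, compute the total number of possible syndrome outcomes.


Each stabilizer generator gives a binary (+1 or -1) measurement outcome.
With 8 independent generators:
Total syndromes = 2^8
= 256

256


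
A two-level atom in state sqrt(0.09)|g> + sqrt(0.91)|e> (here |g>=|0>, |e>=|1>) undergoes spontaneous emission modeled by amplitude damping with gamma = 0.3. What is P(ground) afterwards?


For amplitude damping with parameter gamma on state sqrt(a)|0> + sqrt(b)|1>:
alpha^2 = 0.09, beta^2 = 0.91
P(|0>) = alpha^2 + gamma * beta^2
= 0.09 + 0.3 * 0.91
= 0.09 + 0.2730
= 0.3630

0.3630


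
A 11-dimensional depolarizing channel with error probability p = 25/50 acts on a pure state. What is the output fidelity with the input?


F = (1-p) + p/d
= (1 - 0.5000) + 0.5000/11
= 0.5000 + 0.0455
= 0.5455

0.5455


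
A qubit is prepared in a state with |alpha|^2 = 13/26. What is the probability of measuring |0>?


|alpha|^2 = 13/26 = 0.5000
|beta|^2 = 1 - 13/26 = 13/26 = 0.5000
P(|0>) = |alpha|^2 = 0.5000

0.5000


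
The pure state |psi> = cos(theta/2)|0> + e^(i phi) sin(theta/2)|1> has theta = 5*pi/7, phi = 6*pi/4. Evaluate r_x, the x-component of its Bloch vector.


theta = 2.2440, phi = 4.7124
r_x = sin(theta)*cos(phi) = 0.7818 * 0.0000
r_x = 0.0000

0.0000


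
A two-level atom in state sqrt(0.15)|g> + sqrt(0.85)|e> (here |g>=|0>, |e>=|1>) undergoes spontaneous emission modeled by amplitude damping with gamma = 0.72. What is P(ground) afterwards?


For amplitude damping with parameter gamma on state sqrt(a)|0> + sqrt(b)|1>:
alpha^2 = 0.15, beta^2 = 0.85
P(|0>) = alpha^2 + gamma * beta^2
= 0.15 + 0.72 * 0.85
= 0.15 + 0.6120
= 0.7620

0.7620


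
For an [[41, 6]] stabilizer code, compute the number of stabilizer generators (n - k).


For an [[n,k]] stabilizer code:
Number of stabilizer generators = n - k
= 41 - 6
= 35

35


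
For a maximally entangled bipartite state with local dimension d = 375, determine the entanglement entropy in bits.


For a maximally entangled state in d x d:
S = log2(d) = log2(375)
= 8.5507

8.5507


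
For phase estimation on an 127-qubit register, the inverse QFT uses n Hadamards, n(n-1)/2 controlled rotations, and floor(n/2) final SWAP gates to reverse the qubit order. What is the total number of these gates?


Hadamard gates: 127
Controlled rotations: n*(n-1)/2 = 127*126/2 = 8001
SWAP gates: floor(n/2) = floor(127/2) = 63
Total = 127 + 8001 + 63
= 8191

8191


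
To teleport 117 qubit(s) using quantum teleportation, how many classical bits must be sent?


Quantum teleportation requires 2 classical bits per qubit teleported.
117 qubit(s) -> 2 * 117 = 234 classical bits

234


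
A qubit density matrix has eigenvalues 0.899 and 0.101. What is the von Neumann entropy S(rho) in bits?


S = -p*log2(p) - (1-p)*log2(1-p)
p = 0.8990, 1-p = 0.1010
= -0.8990 * log2(0.8990) - 0.1010 * log2(0.1010)
= -(-0.1381) - (-0.3341)
= 0.4722

0.4722


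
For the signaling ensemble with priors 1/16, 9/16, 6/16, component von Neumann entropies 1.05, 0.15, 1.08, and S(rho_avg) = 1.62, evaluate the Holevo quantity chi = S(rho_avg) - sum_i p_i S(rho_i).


chi = S(rho) - sum_i p_i * S(rho_i)
Weighted entropy = 1/16 * 1.05 + 9/16 * 0.15 + 6/16 * 1.08
= 0.5550
chi = 1.62 - 0.5550
= 1.0650

1.0650


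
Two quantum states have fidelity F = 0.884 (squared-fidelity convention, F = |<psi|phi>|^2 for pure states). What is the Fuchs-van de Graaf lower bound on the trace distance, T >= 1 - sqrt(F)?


Fuchs-van de Graaf (squared-fidelity convention): 1 - sqrt(F) <= T <= sqrt(1 - F).
Lower bound: T >= 1 - sqrt(F)
sqrt(F) = sqrt(0.884) = 0.9402
T >= 1 - 0.9402
T >= 0.0598

0.0598


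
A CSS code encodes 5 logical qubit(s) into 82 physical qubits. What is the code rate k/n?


Code rate R = k/n
= 5/82
= 0.0610

0.0610


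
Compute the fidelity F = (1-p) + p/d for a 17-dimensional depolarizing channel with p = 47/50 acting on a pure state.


F = (1-p) + p/d
= (1 - 0.9400) + 0.9400/17
= 0.0600 + 0.0553
= 0.1153

0.1153


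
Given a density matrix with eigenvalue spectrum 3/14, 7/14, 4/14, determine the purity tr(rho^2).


tr(rho^2) = sum of eigenvalues squared
= (3/14)^2 + (7/14)^2 + (4/14)^2
= (9 + 49 + 16) / 196
= 74/196
= 0.3776

0.3776


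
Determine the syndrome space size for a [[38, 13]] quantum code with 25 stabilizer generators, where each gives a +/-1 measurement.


Each stabilizer generator gives a binary (+1 or -1) measurement outcome.
With 25 independent generators:
Total syndromes = 2^25
= 33554432

33554432


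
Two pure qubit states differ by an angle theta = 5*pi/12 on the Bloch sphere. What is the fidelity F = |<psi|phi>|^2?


For states separated by angle theta on Bloch sphere:
F = cos^2(theta/2)
theta = 5*pi/12 = 1.3090
theta/2 = 0.6545
cos(theta/2) = 0.7934
F = 0.6294

0.6294


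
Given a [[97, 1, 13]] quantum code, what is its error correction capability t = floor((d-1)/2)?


Code parameters: [[97, 1, 13]], distance d = 13.
Number of correctable errors = floor((d-1)/2)
= floor((13 - 1)/2)
= floor(12/2)
= 6

6


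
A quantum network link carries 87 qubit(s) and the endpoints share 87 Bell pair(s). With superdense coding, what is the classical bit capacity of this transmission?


Superdense coding allows 2 classical bits per shared entangled pair.
87 pair(s) -> 2 * 87 = 174 classical bits

174


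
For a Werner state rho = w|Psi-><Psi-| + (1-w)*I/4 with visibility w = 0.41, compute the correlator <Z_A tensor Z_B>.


|Psi-> = (|01> - |10>)/sqrt(2)
For the pure Bell state, <Z_A Z_B> = -1 (Bell-state Pauli correlator).
The maximally-mixed part I/4 has tr(I/4 * P tensor P) = 0 for any traceless Pauli P.
So <Z_A Z_B>_rho = w * (-1) + (1 - w) * 0
= 0.41 * (-1)
= -0.4100

-0.4100


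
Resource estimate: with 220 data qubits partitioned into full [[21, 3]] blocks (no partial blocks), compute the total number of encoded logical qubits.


Each code block uses 21 physical qubits for 3 logical qubit(s).
Number of complete blocks = floor(220 / 21) = 10
Logical qubits = 10 * 3
= 30

30


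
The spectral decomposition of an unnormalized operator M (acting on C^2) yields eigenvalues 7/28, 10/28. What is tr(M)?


tr(M) = sum of eigenvalues
= 7/28 + 10/28
= 17/28
= 0.6071

0.6071


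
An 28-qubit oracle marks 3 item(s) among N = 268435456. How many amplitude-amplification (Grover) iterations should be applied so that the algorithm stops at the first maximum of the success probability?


After j Grover iterations the success probability is P(j) = sin^2((2j+1)*theta), where sin(theta) = sqrt(k/N).
N = 2^28 = 268435456, k = 3
sin(theta) = sqrt(k/N) = 0.0001057159917
theta = arcsin(sqrt(k/N)) = 0.0001057159919 rad
P(j) reaches its first maximum when (2j+1)*theta is as close as possible to pi/2, i.e. j = round(pi/(4*theta) - 1/2).
pi/(4*theta) - 1/2 = 7428.8222
(For comparison, the common estimate pi/4 * sqrt(N/k) = 7429.3222; the exact maximiser is used here.)
Optimal iterations = 7429

7429


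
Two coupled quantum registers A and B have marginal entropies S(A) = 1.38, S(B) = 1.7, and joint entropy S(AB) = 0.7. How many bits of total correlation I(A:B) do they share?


I(A:B) = S(A) + S(B) - S(AB)
= 1.38 + 1.7 - 0.7
= 2.3800

2.3800


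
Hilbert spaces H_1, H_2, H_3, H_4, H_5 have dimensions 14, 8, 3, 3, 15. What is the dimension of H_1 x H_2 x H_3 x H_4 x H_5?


dim(H_1 x H_2 x H_3 x H_4 x H_5) = 14 * 8 * 3 * 3 * 15
= 112 * 3 * 3 * 15
= 336 * 3 * 15
= 1008 * 15
= 15120

15120


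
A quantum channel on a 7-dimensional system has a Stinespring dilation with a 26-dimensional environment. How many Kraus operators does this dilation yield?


Tracing out the environment in an orthonormal basis {|i>_E} gives Kraus operators K_i = <i|_E U |0>_E.
Number of Kraus operators = dim(H_env) = d_env
= 26

26


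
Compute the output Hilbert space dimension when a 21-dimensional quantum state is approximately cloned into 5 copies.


Output space = H^(tensor 5) where dim(H) = 21
dim = 21^5
= 441 (after 2 factors)
= 9261 (after 3 factors)
= 194481 (after 4 factors)
= 4084101 (after 5 factors)
= 4084101

4084101


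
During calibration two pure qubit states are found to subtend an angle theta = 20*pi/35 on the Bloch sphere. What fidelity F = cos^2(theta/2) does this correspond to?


For states separated by angle theta on Bloch sphere:
F = cos^2(theta/2)
theta = 20*pi/35 = 1.7952
theta/2 = 0.8976
cos(theta/2) = 0.6235
F = 0.3887

0.3887


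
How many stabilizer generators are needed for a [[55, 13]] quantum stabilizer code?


For an [[n,k]] stabilizer code:
Number of stabilizer generators = n - k
= 55 - 13
= 42

42


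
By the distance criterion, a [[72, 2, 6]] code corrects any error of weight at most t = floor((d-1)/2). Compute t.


Code parameters: [[72, 2, 6]], distance d = 6.
Number of correctable errors = floor((d-1)/2)
= floor((6 - 1)/2)
= floor(5/2)
= 2

2


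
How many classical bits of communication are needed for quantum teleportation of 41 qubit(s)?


Quantum teleportation requires 2 classical bits per qubit teleported.
41 qubit(s) -> 2 * 41 = 82 classical bits

82


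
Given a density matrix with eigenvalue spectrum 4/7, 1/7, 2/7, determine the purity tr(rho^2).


tr(rho^2) = sum of eigenvalues squared
= (4/7)^2 + (1/7)^2 + (2/7)^2
= (16 + 1 + 4) / 49
= 21/49
= 0.4286

0.4286


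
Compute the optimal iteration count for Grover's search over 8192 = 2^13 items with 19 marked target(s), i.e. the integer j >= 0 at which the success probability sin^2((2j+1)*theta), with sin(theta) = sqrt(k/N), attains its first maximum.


After j Grover iterations the success probability is P(j) = sin^2((2j+1)*theta), where sin(theta) = sqrt(k/N).
N = 2^13 = 8192, k = 19
sin(theta) = sqrt(k/N) = 0.0481594844
theta = arcsin(sqrt(k/N)) = 0.04817812019 rad
P(j) reaches its first maximum when (2j+1)*theta is as close as possible to pi/2, i.e. j = round(pi/(4*theta) - 1/2).
pi/(4*theta) - 1/2 = 15.8020
(For comparison, the common estimate pi/4 * sqrt(N/k) = 16.3083; the exact maximiser is used here.)
Optimal iterations = 16

16


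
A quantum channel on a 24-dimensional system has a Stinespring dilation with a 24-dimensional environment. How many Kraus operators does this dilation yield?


Tracing out the environment in an orthonormal basis {|i>_E} gives Kraus operators K_i = <i|_E U |0>_E.
Number of Kraus operators = dim(H_env) = d_env
= 24

24


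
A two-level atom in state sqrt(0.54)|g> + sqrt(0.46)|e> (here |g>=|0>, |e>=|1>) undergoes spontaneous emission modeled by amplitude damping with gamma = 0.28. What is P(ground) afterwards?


For amplitude damping with parameter gamma on state sqrt(a)|0> + sqrt(b)|1>:
alpha^2 = 0.54, beta^2 = 0.46
P(|0>) = alpha^2 + gamma * beta^2
= 0.54 + 0.28 * 0.46
= 0.54 + 0.1288
= 0.6688

0.6688


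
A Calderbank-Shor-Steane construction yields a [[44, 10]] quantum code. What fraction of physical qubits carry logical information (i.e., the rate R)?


Code rate R = k/n
= 10/44
= 0.2273

0.2273


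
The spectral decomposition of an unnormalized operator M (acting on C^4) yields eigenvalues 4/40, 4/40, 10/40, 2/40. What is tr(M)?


tr(M) = sum of eigenvalues
= 4/40 + 4/40 + 10/40 + 2/40
= 20/40
= 0.5000

0.5000


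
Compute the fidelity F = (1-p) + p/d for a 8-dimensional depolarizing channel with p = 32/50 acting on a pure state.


F = (1-p) + p/d
= (1 - 0.6400) + 0.6400/8
= 0.3600 + 0.0800
= 0.4400

0.4400


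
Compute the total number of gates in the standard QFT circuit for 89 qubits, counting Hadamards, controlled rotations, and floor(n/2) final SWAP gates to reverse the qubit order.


Hadamard gates: 89
Controlled rotations: n*(n-1)/2 = 89*88/2 = 3916
SWAP gates: floor(n/2) = floor(89/2) = 44
Total = 89 + 3916 + 44
= 4049

4049


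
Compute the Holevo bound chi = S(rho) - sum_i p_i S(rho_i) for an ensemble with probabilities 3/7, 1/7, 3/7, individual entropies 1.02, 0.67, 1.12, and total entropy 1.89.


chi = S(rho) - sum_i p_i * S(rho_i)
Weighted entropy = 3/7 * 1.02 + 1/7 * 0.67 + 3/7 * 1.12
= 1.0129
chi = 1.89 - 1.0129
= 0.8771

0.8771


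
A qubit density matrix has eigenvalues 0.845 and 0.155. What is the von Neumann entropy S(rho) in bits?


S = -p*log2(p) - (1-p)*log2(1-p)
p = 0.8450, 1-p = 0.1550
= -0.8450 * log2(0.8450) - 0.1550 * log2(0.1550)
= -(-0.2053) - (-0.4169)
= 0.6222

0.6222


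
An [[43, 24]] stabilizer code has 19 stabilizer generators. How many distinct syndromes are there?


Each stabilizer generator gives a binary (+1 or -1) measurement outcome.
With 19 independent generators:
Total syndromes = 2^19
= 524288

524288


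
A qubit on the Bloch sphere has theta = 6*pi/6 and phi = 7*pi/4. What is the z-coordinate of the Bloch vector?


theta = 3.1416, phi = 5.4978
r_z = cos(theta) = -1.0000

-1.0000


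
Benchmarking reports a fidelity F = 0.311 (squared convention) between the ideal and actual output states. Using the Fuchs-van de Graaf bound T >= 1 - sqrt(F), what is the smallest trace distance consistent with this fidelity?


Fuchs-van de Graaf (squared-fidelity convention): 1 - sqrt(F) <= T <= sqrt(1 - F).
Lower bound: T >= 1 - sqrt(F)
sqrt(F) = sqrt(0.311) = 0.5577
T >= 1 - 0.5577
T >= 0.4423

0.4423


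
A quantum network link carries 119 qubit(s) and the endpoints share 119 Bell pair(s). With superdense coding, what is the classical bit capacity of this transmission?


Superdense coding allows 2 classical bits per shared entangled pair.
119 pair(s) -> 2 * 119 = 238 classical bits

238


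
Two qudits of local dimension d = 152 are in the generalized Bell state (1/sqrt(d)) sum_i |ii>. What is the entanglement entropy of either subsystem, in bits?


For a maximally entangled state in d x d:
S = log2(d) = log2(152)
= 7.2479

7.2479


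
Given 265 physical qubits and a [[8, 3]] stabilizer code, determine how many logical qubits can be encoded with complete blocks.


Each code block uses 8 physical qubits for 3 logical qubit(s).
Number of complete blocks = floor(265 / 8) = 33
Logical qubits = 33 * 3
= 99

99


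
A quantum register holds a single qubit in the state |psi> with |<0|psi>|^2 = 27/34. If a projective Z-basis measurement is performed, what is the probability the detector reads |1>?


|alpha|^2 = 27/34 = 0.7941
|beta|^2 = 1 - 27/34 = 7/34 = 0.2059
P(|1>) = |beta|^2 = 0.2059

0.2059


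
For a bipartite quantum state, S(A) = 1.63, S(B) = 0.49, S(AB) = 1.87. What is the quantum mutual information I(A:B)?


I(A:B) = S(A) + S(B) - S(AB)
= 1.63 + 0.49 - 1.87
= 0.2500

0.2500


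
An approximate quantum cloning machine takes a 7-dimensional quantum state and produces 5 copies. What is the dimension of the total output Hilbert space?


Output space = H^(tensor 5) where dim(H) = 7
dim = 7^5
= 49 (after 2 factors)
= 343 (after 3 factors)
= 2401 (after 4 factors)
= 16807 (after 5 factors)
= 16807

16807


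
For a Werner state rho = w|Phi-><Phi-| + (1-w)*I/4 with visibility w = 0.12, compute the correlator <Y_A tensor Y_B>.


|Phi-> = (|00> - |11>)/sqrt(2)
For the pure Bell state, <Y_A Y_B> = +1 (Bell-state Pauli correlator).
The maximally-mixed part I/4 has tr(I/4 * P tensor P) = 0 for any traceless Pauli P.
So <Y_A Y_B>_rho = w * (+1) + (1 - w) * 0
= 0.12 * (+1)
= 0.1200

0.1200


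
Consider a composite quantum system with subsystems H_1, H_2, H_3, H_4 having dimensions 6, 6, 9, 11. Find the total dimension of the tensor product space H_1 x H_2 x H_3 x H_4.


dim(H_1 x H_2 x H_3 x H_4) = 6 * 6 * 9 * 11
= 36 * 9 * 11
= 324 * 11
= 3564

3564


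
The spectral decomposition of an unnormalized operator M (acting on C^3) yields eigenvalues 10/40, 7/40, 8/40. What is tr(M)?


tr(M) = sum of eigenvalues
= 10/40 + 7/40 + 8/40
= 25/40
= 0.6250

0.6250


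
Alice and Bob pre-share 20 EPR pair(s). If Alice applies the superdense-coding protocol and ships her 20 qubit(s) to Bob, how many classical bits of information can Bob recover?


Superdense coding allows 2 classical bits per shared entangled pair.
20 pair(s) -> 2 * 20 = 40 classical bits

40


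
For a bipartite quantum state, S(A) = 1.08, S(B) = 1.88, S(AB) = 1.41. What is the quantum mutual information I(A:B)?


I(A:B) = S(A) + S(B) - S(AB)
= 1.08 + 1.88 - 1.41
= 1.5500

1.5500


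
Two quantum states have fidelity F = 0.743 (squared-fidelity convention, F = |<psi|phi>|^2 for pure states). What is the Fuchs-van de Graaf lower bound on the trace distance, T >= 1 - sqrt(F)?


Fuchs-van de Graaf (squared-fidelity convention): 1 - sqrt(F) <= T <= sqrt(1 - F).
Lower bound: T >= 1 - sqrt(F)
sqrt(F) = sqrt(0.743) = 0.8620
T >= 1 - 0.8620
T >= 0.1380

0.1380


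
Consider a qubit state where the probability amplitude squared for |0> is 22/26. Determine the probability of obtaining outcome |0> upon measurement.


|alpha|^2 = 22/26 = 0.8462
|beta|^2 = 1 - 22/26 = 4/26 = 0.1538
P(|0>) = |alpha|^2 = 0.8462

0.8462


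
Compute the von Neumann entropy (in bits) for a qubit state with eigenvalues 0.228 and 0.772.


S = -p*log2(p) - (1-p)*log2(1-p)
p = 0.2280, 1-p = 0.7720
= -0.2280 * log2(0.2280) - 0.7720 * log2(0.7720)
= -(-0.4863) - (-0.2882)
= 0.7745

0.7745


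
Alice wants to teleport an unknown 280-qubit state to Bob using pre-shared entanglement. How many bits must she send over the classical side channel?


Quantum teleportation requires 2 classical bits per qubit teleported.
280 qubit(s) -> 2 * 280 = 560 classical bits

560


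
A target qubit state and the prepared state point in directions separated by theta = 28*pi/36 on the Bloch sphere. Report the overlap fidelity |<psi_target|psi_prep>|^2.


For states separated by angle theta on Bloch sphere:
F = cos^2(theta/2)
theta = 28*pi/36 = 2.4435
theta/2 = 1.2217
cos(theta/2) = 0.3420
F = 0.1170

0.1170


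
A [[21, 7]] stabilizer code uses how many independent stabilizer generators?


For an [[n,k]] stabilizer code:
Number of stabilizer generators = n - k
= 21 - 7
= 14

14


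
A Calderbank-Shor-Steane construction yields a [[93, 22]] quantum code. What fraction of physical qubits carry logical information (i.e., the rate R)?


Code rate R = k/n
= 22/93
= 0.2366

0.2366


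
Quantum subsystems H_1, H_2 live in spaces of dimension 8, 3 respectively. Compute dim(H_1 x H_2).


dim(H_1 x H_2) = 8 * 3
= 24

24


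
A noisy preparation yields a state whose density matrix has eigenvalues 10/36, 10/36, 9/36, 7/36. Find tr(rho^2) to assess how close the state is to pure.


tr(rho^2) = sum of eigenvalues squared
= (10/36)^2 + (10/36)^2 + (9/36)^2 + (7/36)^2
= (100 + 100 + 81 + 49) / 1296
= 330/1296
= 0.2546

0.2546


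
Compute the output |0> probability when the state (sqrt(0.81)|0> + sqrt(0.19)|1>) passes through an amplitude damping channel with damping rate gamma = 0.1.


For amplitude damping with parameter gamma on state sqrt(a)|0> + sqrt(b)|1>:
alpha^2 = 0.81, beta^2 = 0.19
P(|0>) = alpha^2 + gamma * beta^2
= 0.81 + 0.1 * 0.19
= 0.81 + 0.0190
= 0.8290

0.8290


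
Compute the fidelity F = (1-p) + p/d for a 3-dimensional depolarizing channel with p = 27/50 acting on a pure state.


F = (1-p) + p/d
= (1 - 0.5400) + 0.5400/3
= 0.4600 + 0.1800
= 0.6400

0.6400


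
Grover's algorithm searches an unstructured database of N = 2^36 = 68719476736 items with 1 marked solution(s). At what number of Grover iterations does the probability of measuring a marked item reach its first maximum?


After j Grover iterations the success probability is P(j) = sin^2((2j+1)*theta), where sin(theta) = sqrt(k/N).
N = 2^36 = 68719476736, k = 1
sin(theta) = sqrt(k/N) = 3.814697266e-06
theta = arcsin(sqrt(k/N)) = 3.814697266e-06 rad
P(j) reaches its first maximum when (2j+1)*theta is as close as possible to pi/2, i.e. j = round(pi/(4*theta) - 1/2).
pi/(4*theta) - 1/2 = 205886.9161
(For comparison, the common estimate pi/4 * sqrt(N/k) = 205887.4161; the exact maximiser is used here.)
Optimal iterations = 205887

205887
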